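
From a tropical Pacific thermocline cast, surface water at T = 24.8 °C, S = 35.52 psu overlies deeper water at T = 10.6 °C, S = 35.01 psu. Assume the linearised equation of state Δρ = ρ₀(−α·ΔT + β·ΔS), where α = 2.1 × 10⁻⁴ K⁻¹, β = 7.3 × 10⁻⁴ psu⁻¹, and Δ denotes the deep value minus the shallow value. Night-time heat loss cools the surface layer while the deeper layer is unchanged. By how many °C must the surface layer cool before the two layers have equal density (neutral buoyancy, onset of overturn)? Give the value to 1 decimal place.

12.4 °C

Neutral buoyancy requires Δρ = 0, i.e. −α(T_deep − T_surf′) + β(S_deep − S_surf) = 0.
T_surf′ = T_deep − (β/α)·ΔS = 10.6 − (7.3 × 10⁻⁴/2.1 × 10⁻⁴)·(-0.51) = 12.373 °C.
Cooling required: 24.8 − (12.373) = 12.427 °C.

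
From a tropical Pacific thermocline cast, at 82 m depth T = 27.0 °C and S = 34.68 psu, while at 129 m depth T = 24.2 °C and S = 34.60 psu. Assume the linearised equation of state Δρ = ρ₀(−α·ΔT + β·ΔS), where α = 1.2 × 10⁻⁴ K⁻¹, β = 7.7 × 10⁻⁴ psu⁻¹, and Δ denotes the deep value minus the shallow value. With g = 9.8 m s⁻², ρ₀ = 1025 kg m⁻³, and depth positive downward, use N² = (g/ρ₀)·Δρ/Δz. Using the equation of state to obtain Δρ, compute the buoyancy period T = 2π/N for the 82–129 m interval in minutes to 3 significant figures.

ΔT = -2.8 K, ΔS = -0.08 psu (deep − shallow).
Δρ/ρ₀ = −αΔT + βΔS = 3.36 × 10⁻⁴ − 6.16 × 10⁻⁵ = 2.744 × 10⁻⁴, so Δρ ≈ 0.2813 kg m⁻³.
N² = (g/ρ₀)·Δρ/Δz = g·(Δρ/ρ₀)/Δz = 9.8 × 2.744 × 10⁻⁴ / 47 = 5.7215 × 10⁻⁵ s⁻².
N = √(5.7215 × 10⁻⁵) = 7.5641 × 10⁻³ rad s⁻¹ → T = 2π/N = 830.66 s = 13.844 min ≈ 13.8 min.

13.8 min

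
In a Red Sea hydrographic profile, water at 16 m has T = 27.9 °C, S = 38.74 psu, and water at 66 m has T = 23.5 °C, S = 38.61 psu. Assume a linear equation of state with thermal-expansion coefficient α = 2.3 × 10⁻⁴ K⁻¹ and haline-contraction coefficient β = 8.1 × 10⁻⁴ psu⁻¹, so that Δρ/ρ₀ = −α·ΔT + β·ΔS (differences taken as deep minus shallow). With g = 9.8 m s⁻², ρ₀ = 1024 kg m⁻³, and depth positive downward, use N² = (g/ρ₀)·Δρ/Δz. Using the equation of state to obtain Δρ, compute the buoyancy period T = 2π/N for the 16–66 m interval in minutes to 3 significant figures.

ΔT = -4.4 K, ΔS = -0.13 psu (deep − shallow).
Δρ/ρ₀ = −αΔT + βΔS = 1.012 × 10⁻³ − 1.053 × 10⁻⁴ = 9.067 × 10⁻⁴, so Δρ ≈ 0.9285 kg m⁻³.
N² = (g/ρ₀)·Δρ/Δz = g·(Δρ/ρ₀)/Δz = 9.8 × 9.067 × 10⁻⁴ / 50 = 1.7771 × 10⁻⁴ s⁻².
N = √(1.7771 × 10⁻⁴) = 0.013331 rad s⁻¹ → T = 2π/N = 471.32 s = 7.8553 min ≈ 7.86 min.

7.86 min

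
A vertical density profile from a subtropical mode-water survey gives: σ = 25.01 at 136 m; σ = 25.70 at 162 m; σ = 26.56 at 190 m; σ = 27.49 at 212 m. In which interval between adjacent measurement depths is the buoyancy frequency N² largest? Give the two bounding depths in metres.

Compute the density gradient over each adjacent pair:
  136–162 m: Δρ/Δz = 0.69/26 = 0.027 kg m⁻⁴
  162–190 m: Δρ/Δz = 0.86/28 = 0.031 kg m⁻⁴
  190–212 m: Δρ/Δz = 0.93/22 = 0.042 kg m⁻⁴
The largest gradient is in the 190–212 m interval — the pycnocline.

190–212 m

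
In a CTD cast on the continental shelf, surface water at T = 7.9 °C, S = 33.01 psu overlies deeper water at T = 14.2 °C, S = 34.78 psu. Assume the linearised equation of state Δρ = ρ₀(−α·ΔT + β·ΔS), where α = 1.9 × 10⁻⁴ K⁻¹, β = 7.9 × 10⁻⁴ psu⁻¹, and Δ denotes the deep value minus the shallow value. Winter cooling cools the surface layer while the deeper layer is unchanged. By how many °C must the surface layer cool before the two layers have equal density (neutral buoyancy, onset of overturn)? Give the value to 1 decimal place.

Neutral buoyancy requires Δρ = 0, i.e. −α(T_deep − T_surf′) + β(S_deep − S_surf) = 0.
T_surf′ = T_deep − (β/α)·ΔS = 14.2 − (7.9 × 10⁻⁴/1.9 × 10⁻⁴)·(+1.77) = 6.841 °C.
Cooling required: 7.9 − (6.841) = 1.059 °C.

1.1 °C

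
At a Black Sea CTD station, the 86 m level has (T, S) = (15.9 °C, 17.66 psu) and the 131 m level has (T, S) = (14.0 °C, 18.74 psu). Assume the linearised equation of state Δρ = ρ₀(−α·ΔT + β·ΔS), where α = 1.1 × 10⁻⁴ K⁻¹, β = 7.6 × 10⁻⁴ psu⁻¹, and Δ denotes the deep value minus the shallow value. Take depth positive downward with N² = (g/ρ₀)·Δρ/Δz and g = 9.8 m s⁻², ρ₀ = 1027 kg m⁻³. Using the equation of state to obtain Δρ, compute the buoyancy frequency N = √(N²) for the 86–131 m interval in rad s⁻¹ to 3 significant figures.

0.0150 rad s⁻¹

ΔT = -1.9 K, ΔS = +1.08 psu (deep − shallow).
Δρ/ρ₀ = −αΔT + βΔS = 2.09 × 10⁻⁴ + 8.208 × 10⁻⁴ = 1.0298 × 10⁻³, so Δρ ≈ 1.058 kg m⁻³.
N² = (g/ρ₀)·Δρ/Δz = g·(Δρ/ρ₀)/Δz = 9.8 × 1.0298 × 10⁻³ / 45 = 2.2427 × 10⁻⁴ s⁻².
N = √(2.2427 × 10⁻⁴) = 0.014976 rad s⁻¹ ≈ 0.0150 rad s⁻¹.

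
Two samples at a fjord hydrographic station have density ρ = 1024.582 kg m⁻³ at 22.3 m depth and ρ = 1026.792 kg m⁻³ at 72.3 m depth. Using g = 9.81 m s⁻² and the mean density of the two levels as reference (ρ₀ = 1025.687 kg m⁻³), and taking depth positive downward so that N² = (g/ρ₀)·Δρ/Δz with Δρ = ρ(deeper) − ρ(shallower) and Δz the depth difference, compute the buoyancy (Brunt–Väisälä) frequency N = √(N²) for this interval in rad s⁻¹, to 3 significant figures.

0.0206 rad s⁻¹

Δρ = 1026.792 − 1024.582 = 2.210 kg m⁻³ over Δz = 72.3 − 22.3 = 50 m.
N² = (9.81/1025.687) × (2.210/50) = 4.2274 × 10⁻⁴ s⁻².
N = √(4.2274 × 10⁻⁴) = 0.020561 rad s⁻¹ ≈ 0.0206 rad s⁻¹.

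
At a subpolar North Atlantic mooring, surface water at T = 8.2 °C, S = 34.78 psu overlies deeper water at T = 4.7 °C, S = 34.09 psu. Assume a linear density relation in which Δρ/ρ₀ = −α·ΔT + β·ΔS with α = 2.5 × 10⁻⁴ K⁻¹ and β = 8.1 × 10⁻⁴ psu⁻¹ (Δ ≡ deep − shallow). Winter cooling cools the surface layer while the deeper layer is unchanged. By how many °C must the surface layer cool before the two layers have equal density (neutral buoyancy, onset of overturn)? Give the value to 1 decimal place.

1.3 °C

Neutral buoyancy requires Δρ = 0, i.e. −α(T_deep − T_surf′) + β(S_deep − S_surf) = 0.
T_surf′ = T_deep − (β/α)·ΔS = 4.7 − (8.1 × 10⁻⁴/2.5 × 10⁻⁴)·(-0.69) = 6.936 °C.
Cooling required: 8.2 − (6.936) = 1.264 °C.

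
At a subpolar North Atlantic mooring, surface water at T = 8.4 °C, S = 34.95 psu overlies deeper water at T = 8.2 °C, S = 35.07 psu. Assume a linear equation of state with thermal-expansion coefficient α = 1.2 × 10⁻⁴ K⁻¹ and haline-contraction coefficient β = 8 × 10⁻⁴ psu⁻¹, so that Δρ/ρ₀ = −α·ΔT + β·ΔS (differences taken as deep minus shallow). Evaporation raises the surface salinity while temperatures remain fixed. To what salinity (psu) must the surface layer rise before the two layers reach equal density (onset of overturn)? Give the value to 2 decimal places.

Neutral buoyancy requires −α(T_deep − T_surf) + β(S_deep − S_surf′) = 0.
S_surf′ = S_deep − (α/β)·ΔT = 35.07 − (1.2 × 10⁻⁴/8 × 10⁻⁴)·(-0.2) = 35.1000 psu.
Increase required: 35.1000 − 34.95 = 0.1500 psu.

35.10 psu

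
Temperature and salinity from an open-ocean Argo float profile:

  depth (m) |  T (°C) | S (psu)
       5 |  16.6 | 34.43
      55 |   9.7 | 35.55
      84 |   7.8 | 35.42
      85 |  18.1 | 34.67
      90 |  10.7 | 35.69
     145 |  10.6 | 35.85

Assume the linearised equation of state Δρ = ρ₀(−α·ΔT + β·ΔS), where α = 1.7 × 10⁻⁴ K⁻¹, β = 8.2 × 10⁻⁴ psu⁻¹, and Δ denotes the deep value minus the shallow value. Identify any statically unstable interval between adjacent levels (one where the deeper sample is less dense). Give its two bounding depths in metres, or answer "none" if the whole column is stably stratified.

Evaluate Δρ/ρ₀ = −αΔT + βΔS across each adjacent pair:
  5–55 m: −αΔT+βΔS = −(1.7 × 10⁻⁴)(-6.9)+(8.2 × 10⁻⁴)(+1.12) = 2.1 × 10⁻³ → stable
  55–84 m: −αΔT+βΔS = −(1.7 × 10⁻⁴)(-1.9)+(8.2 × 10⁻⁴)(-0.13) = 2.2 × 10⁻⁴ → stable
  84–85 m: −αΔT+βΔS = −(1.7 × 10⁻⁴)(+10.3)+(8.2 × 10⁻⁴)(-0.75) = -2.4 × 10⁻³ → UNSTABLE
  85–90 m: −αΔT+βΔS = −(1.7 × 10⁻⁴)(-7.4)+(8.2 × 10⁻⁴)(+1.02) = 2.1 × 10⁻³ → stable
  90–145 m: −αΔT+βΔS = −(1.7 × 10⁻⁴)(-0.1)+(8.2 × 10⁻⁴)(+0.16) = 1.5 × 10⁻⁴ → stable
The 84–85 m interval has Δρ < 0: lighter water underlies denser water.

84–85 m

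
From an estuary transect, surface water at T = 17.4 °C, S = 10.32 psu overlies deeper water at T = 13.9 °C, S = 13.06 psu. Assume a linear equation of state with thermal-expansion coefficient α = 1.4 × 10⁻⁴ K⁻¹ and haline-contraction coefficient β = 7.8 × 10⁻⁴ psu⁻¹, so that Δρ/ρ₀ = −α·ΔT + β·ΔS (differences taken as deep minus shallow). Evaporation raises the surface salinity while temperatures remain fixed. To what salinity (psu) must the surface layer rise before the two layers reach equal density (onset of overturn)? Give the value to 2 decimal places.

13.69 psu

Neutral buoyancy requires −α(T_deep − T_surf) + β(S_deep − S_surf′) = 0.
S_surf′ = S_deep − (α/β)·ΔT = 13.06 − (1.4 × 10⁻⁴/7.8 × 10⁻⁴)·(-3.5) = 13.6882 psu.
Increase required: 13.6882 − 10.32 = 3.3682 psu.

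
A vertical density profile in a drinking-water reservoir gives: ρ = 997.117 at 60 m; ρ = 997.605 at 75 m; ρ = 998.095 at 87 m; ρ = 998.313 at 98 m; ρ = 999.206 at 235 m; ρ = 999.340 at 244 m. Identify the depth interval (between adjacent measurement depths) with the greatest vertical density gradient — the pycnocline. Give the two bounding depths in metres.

Compute the density gradient over each adjacent pair:
  60–75 m: Δρ/Δz = 0.488/15 = 0.033 kg m⁻⁴
  75–87 m: Δρ/Δz = 0.490/12 = 0.041 kg m⁻⁴
  87–98 m: Δρ/Δz = 0.218/11 = 0.020 kg m⁻⁴
  98–235 m: Δρ/Δz = 0.893/137 = 6.5 × 10⁻³ kg m⁻⁴
  235–244 m: Δρ/Δz = 0.134/9 = 0.015 kg m⁻⁴
The largest gradient is in the 75–87 m interval — the pycnocline.

75–87 m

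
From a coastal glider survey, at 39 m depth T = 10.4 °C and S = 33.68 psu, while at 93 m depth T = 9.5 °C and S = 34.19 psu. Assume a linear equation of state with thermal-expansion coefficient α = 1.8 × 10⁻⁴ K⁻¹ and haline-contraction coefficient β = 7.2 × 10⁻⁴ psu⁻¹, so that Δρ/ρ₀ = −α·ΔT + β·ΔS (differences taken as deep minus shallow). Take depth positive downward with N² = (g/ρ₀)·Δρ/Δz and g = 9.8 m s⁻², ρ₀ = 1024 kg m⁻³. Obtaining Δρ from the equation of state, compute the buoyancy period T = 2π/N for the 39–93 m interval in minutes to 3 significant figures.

10.7 min

ΔT = -0.9 K, ΔS = +0.51 psu (deep − shallow).
Δρ/ρ₀ = −αΔT + βΔS = 1.62 × 10⁻⁴ + 3.672 × 10⁻⁴ = 5.292 × 10⁻⁴, so Δρ ≈ 0.5419 kg m⁻³.
N² = (g/ρ₀)·Δρ/Δz = g·(Δρ/ρ₀)/Δz = 9.8 × 5.292 × 10⁻⁴ / 54 = 9.6040 × 10⁻⁵ s⁻².
N = √(9.6040 × 10⁻⁵) = 9.8000 × 10⁻³ rad s⁻¹ → T = 2π/N = 641.14 s = 10.686 min ≈ 10.7 min.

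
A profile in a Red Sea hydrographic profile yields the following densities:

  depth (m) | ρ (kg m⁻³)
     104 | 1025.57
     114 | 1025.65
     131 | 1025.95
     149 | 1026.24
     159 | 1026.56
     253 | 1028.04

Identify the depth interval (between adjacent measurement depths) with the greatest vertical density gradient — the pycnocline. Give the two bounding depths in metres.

149–159 m

Compute the density gradient over each adjacent pair:
  104–114 m: Δρ/Δz = 0.08/10 = 8.0 × 10⁻³ kg m⁻⁴
  114–131 m: Δρ/Δz = 0.30/17 = 0.018 kg m⁻⁴
  131–149 m: Δρ/Δz = 0.29/18 = 0.016 kg m⁻⁴
  149–159 m: Δρ/Δz = 0.32/10 = 0.032 kg m⁻⁴
  159–253 m: Δρ/Δz = 1.48/94 = 0.016 kg m⁻⁴
The largest gradient is in the 149–159 m interval — the pycnocline.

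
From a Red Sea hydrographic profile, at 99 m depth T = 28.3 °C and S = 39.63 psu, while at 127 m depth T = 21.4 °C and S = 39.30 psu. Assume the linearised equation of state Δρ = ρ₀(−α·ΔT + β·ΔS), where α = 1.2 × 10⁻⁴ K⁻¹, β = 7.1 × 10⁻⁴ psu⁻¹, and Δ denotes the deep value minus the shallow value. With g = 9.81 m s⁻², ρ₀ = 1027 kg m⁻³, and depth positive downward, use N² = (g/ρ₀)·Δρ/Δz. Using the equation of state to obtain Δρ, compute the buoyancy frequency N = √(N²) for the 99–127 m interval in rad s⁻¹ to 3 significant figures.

0.0144 rad s⁻¹

ΔT = -6.9 K, ΔS = -0.33 psu (deep − shallow).
Δρ/ρ₀ = −αΔT + βΔS = 8.28 × 10⁻⁴ − 2.343 × 10⁻⁴ = 5.937 × 10⁻⁴, so Δρ ≈ 0.6097 kg m⁻³.
N² = (g/ρ₀)·Δρ/Δz = g·(Δρ/ρ₀)/Δz = 9.81 × 5.937 × 10⁻⁴ / 28 = 2.0801 × 10⁻⁴ s⁻².
N = √(2.0801 × 10⁻⁴) = 0.014423 rad s⁻¹ ≈ 0.0144 rad s⁻¹.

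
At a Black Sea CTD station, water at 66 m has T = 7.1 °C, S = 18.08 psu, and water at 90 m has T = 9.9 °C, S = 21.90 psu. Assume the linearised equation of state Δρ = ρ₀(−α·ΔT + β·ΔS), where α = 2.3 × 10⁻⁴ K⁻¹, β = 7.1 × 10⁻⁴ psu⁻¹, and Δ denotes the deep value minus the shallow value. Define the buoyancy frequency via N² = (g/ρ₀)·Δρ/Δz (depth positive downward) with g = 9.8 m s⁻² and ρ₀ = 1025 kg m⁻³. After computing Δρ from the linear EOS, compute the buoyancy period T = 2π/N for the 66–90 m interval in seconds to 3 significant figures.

216 s

ΔT = +2.8 K, ΔS = +3.82 psu (deep − shallow).
Δρ/ρ₀ = −αΔT + βΔS = -6.44 × 10⁻⁴ + 2.7122 × 10⁻³ = 2.0682 × 10⁻³, so Δρ ≈ 2.120 kg m⁻³.
N² = (g/ρ₀)·Δρ/Δz = g·(Δρ/ρ₀)/Δz = 9.8 × 2.0682 × 10⁻³ / 24 = 8.4452 × 10⁻⁴ s⁻².
N = √(8.4452 × 10⁻⁴) = 0.029061 rad s⁻¹ → T = 2π/N = 216.21 s ≈ 216 s.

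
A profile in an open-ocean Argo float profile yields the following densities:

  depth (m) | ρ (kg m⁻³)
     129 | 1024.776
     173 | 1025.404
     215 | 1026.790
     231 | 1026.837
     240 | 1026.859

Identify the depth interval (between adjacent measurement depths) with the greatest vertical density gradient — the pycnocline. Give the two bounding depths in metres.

173–215 m

Compute the density gradient over each adjacent pair:
  129–173 m: Δρ/Δz = 0.628/44 = 0.014 kg m⁻⁴
  173–215 m: Δρ/Δz = 1.386/42 = 0.033 kg m⁻⁴
  215–231 m: Δρ/Δz = 0.047/16 = 2.9 × 10⁻³ kg m⁻⁴
  231–240 m: Δρ/Δz = 0.022/9 = 2.4 × 10⁻³ kg m⁻⁴
The largest gradient is in the 173–215 m interval — the pycnocline.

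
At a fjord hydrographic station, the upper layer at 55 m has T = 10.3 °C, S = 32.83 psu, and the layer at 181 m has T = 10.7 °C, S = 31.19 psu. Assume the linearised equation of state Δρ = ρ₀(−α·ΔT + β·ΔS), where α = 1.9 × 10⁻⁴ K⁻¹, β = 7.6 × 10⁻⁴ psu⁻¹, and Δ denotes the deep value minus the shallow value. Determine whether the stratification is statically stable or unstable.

unstable

ΔT = 10.7 − 10.3 = +0.4 K and ΔS = 31.19 − 32.83 = -1.64 psu (deep − shallow).
−αΔT = -7.60 × 10⁻⁵; βΔS = -1.2464 × 10⁻³; sum Δρ/ρ₀ = -1.3224 × 10⁻³.
Δρ/ρ₀ < 0, so Δρ < 0: deeper water is lighter → statically unstable; the column would overturn.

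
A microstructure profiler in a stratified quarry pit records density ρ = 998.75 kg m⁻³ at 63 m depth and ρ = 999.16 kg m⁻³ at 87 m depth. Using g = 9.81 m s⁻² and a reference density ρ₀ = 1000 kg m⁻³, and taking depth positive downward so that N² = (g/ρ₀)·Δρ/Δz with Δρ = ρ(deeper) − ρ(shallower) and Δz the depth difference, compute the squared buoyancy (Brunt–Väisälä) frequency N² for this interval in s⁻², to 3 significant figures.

1.68 × 10⁻⁴ s⁻²

Δρ = 999.16 − 998.75 = 0.41 kg m⁻³ over Δz = 87 − 63 = 24 m.
N² = (9.81/1000) × (0.41/24) = 1.6759 × 10⁻⁴ s⁻² ≈ 1.68 × 10⁻⁴ s⁻².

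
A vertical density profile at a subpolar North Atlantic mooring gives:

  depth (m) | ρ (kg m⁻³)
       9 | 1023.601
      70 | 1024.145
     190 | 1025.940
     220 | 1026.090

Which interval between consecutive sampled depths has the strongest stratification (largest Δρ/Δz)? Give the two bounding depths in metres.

Compute the density gradient over each adjacent pair:
  9–70 m: Δρ/Δz = 0.544/61 = 8.9 × 10⁻³ kg m⁻⁴
  70–190 m: Δρ/Δz = 1.795/120 = 0.015 kg m⁻⁴
  190–220 m: Δρ/Δz = 0.150/30 = 5.0 × 10⁻³ kg m⁻⁴
The largest gradient is in the 70–190 m interval — the pycnocline.

70–190 m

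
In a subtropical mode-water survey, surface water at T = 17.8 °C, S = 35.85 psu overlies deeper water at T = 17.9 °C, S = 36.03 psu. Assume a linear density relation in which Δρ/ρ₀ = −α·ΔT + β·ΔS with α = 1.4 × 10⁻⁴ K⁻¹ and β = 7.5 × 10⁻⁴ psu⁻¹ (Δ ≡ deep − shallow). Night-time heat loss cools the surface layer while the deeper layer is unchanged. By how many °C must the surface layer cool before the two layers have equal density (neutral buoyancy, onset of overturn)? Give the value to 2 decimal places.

Neutral buoyancy requires Δρ = 0, i.e. −α(T_deep − T_surf′) + β(S_deep − S_surf) = 0.
T_surf′ = T_deep − (β/α)·ΔS = 17.9 − (7.5 × 10⁻⁴/1.4 × 10⁻⁴)·(+0.18) = 16.9357 °C.
Cooling required: 17.8 − (16.9357) = 0.8643 °C.

0.86 °C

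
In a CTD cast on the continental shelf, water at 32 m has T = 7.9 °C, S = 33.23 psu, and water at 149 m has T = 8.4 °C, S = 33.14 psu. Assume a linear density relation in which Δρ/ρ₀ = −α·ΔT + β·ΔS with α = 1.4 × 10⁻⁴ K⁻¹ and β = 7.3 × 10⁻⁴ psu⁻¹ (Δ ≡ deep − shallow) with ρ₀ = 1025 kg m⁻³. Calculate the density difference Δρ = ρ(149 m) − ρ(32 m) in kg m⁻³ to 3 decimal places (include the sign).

-0.139 kg m⁻³

ΔT = +0.5 K, ΔS = -0.09 psu (deep − shallow).
Δρ/ρ₀ = −(1.4 × 10⁻⁴)(+0.5) + (7.3 × 10⁻⁴)(-0.09) = -1.357 × 10⁻⁴.
Δρ = 1025 × (-1.357 × 10⁻⁴) = -0.139 kg m⁻³.
Negative Δρ: lighter below, statically unstable.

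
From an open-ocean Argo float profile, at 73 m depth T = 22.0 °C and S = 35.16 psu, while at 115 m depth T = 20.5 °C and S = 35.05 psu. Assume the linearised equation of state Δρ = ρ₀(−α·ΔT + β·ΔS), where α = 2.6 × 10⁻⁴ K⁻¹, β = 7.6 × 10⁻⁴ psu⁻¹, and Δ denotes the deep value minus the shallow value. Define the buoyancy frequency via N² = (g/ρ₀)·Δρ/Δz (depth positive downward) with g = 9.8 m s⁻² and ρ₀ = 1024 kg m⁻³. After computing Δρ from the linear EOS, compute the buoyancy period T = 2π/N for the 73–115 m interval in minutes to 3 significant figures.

12.4 min

ΔT = -1.5 K, ΔS = -0.11 psu (deep − shallow).
Δρ/ρ₀ = −αΔT + βΔS = 3.90 × 10⁻⁴ − 8.36 × 10⁻⁵ = 3.064 × 10⁻⁴, so Δρ ≈ 0.3138 kg m⁻³.
N² = (g/ρ₀)·Δρ/Δz = g·(Δρ/ρ₀)/Δz = 9.8 × 3.064 × 10⁻⁴ / 42 = 7.1493 × 10⁻⁵ s⁻².
N = √(7.1493 × 10⁻⁵) = 8.4554 × 10⁻³ rad s⁻¹ → T = 2π/N = 743.10 s = 12.385 min ≈ 12.4 min.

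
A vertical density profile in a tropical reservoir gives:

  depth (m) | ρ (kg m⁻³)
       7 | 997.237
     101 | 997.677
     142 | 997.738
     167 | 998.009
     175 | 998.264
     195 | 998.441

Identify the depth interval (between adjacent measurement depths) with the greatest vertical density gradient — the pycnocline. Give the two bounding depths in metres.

167–175 m

Compute the density gradient over each adjacent pair:
  7–101 m: Δρ/Δz = 0.440/94 = 4.7 × 10⁻³ kg m⁻⁴
  101–142 m: Δρ/Δz = 0.061/41 = 1.5 × 10⁻³ kg m⁻⁴
  142–167 m: Δρ/Δz = 0.271/25 = 0.011 kg m⁻⁴
  167–175 m: Δρ/Δz = 0.255/8 = 0.032 kg m⁻⁴
  175–195 m: Δρ/Δz = 0.177/20 = 8.9 × 10⁻³ kg m⁻⁴
The largest gradient is in the 167–175 m interval — the pycnocline.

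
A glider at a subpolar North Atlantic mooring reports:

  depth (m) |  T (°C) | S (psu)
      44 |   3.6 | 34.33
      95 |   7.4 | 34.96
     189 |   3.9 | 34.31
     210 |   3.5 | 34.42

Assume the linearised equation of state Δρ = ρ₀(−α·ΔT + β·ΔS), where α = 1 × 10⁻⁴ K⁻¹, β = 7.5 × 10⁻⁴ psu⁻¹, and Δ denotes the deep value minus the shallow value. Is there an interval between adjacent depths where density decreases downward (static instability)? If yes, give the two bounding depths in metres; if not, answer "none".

95–189 m

Evaluate Δρ/ρ₀ = −αΔT + βΔS across each adjacent pair:
  44–95 m: −αΔT+βΔS = −(1 × 10⁻⁴)(+3.8)+(7.5 × 10⁻⁴)(+0.63) = 9.2 × 10⁻⁵ → stable
  95–189 m: −αΔT+βΔS = −(1 × 10⁻⁴)(-3.5)+(7.5 × 10⁻⁴)(-0.65) = -1.4 × 10⁻⁴ → UNSTABLE
  189–210 m: −αΔT+βΔS = −(1 × 10⁻⁴)(-0.4)+(7.5 × 10⁻⁴)(+0.11) = 1.2 × 10⁻⁴ → stable
The 95–189 m interval has Δρ < 0: lighter water underlies denser water.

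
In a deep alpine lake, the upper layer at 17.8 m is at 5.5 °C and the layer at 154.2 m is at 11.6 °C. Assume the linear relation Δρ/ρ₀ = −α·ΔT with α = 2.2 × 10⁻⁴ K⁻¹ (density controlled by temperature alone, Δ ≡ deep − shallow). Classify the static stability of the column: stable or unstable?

ΔT = 11.6 − 5.5 = +6.1 K, so Δρ/ρ₀ = −αΔT = -1.342 × 10⁻³.
Δρ/ρ₀ < 0, so Δρ < 0: deeper water is lighter → statically unstable; the column would overturn.

unstable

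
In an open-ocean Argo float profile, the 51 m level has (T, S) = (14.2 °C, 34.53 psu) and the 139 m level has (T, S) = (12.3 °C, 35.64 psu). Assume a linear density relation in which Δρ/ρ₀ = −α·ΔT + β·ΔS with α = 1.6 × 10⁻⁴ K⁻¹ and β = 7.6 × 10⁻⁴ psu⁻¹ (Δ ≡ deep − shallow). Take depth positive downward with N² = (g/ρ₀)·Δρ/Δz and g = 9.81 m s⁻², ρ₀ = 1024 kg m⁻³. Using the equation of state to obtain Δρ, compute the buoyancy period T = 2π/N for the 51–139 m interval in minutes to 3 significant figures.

9.26 min

ΔT = -1.9 K, ΔS = +1.11 psu (deep − shallow).
Δρ/ρ₀ = −αΔT + βΔS = 3.04 × 10⁻⁴ + 8.436 × 10⁻⁴ = 1.1476 × 10⁻³, so Δρ ≈ 1.175 kg m⁻³.
N² = (g/ρ₀)·Δρ/Δz = g·(Δρ/ρ₀)/Δz = 9.81 × 1.1476 × 10⁻³ / 88 = 1.2793 × 10⁻⁴ s⁻².
N = √(1.2793 × 10⁻⁴) = 0.011311 rad s⁻¹ → T = 2π/N = 555.49 s = 9.2582 min ≈ 9.26 min.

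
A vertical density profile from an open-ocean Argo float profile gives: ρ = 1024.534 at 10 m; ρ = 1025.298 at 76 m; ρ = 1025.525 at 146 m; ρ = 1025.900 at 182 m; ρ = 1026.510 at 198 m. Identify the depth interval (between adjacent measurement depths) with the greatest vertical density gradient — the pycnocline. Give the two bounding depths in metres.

Compute the density gradient over each adjacent pair:
  10–76 m: Δρ/Δz = 0.764/66 = 0.012 kg m⁻⁴
  76–146 m: Δρ/Δz = 0.227/70 = 3.2 × 10⁻³ kg m⁻⁴
  146–182 m: Δρ/Δz = 0.375/36 = 0.010 kg m⁻⁴
  182–198 m: Δρ/Δz = 0.610/16 = 0.038 kg m⁻⁴
The largest gradient is in the 182–198 m interval — the pycnocline.

182–198 m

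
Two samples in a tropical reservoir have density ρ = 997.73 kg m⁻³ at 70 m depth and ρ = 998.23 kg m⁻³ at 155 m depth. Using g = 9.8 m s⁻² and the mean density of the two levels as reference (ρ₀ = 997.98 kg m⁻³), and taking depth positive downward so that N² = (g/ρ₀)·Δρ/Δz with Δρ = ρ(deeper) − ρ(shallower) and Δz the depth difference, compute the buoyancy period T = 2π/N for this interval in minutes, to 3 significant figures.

Δρ = 998.23 − 997.73 = 0.50 kg m⁻³ over Δz = 155 − 70 = 85 m.
N² = (9.8/997.98) × (0.50/85) = 5.7764 × 10⁻⁵ s⁻².
N = √(5.7764 × 10⁻⁵) = 7.6003 × 10⁻³ rad s⁻¹, so T = 2π/N = 826.70 s = 13.778 min ≈ 13.8 min.

13.8 min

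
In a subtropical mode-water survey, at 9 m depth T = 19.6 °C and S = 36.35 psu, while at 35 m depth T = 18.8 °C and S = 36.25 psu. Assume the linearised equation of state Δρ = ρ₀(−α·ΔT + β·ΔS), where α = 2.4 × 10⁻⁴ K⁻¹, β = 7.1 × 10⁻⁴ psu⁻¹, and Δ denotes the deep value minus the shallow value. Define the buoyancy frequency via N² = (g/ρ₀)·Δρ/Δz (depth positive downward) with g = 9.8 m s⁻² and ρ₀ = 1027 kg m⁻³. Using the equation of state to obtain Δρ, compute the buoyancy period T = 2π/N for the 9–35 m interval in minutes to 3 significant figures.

ΔT = -0.8 K, ΔS = -0.10 psu (deep − shallow).
Δρ/ρ₀ = −αΔT + βΔS = 1.92 × 10⁻⁴ − 7.10 × 10⁻⁵ = 1.21 × 10⁻⁴, so Δρ ≈ 0.1243 kg m⁻³.
N² = (g/ρ₀)·Δρ/Δz = g·(Δρ/ρ₀)/Δz = 9.8 × 1.21 × 10⁻⁴ / 26 = 4.5608 × 10⁻⁵ s⁻².
N = √(4.5608 × 10⁻⁵) = 6.7534 × 10⁻³ rad s⁻¹ → T = 2π/N = 930.37 s = 15.506 min ≈ 15.5 min.

15.5 min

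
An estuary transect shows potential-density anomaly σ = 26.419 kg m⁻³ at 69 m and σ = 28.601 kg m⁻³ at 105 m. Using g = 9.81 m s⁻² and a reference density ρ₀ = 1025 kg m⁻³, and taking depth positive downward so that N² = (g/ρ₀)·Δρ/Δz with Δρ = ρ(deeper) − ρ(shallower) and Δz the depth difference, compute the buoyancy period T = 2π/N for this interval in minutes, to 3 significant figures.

4.35 min

Δρ = 1028.601 − 1026.419 = 2.182 kg m⁻³ over Δz = 105 − 69 = 36 m.
N² = (9.81/1025) × (2.182/36) = 5.8009 × 10⁻⁴ s⁻².
N = √(5.8009 × 10⁻⁴) = 0.024085 rad s⁻¹, so T = 2π/N = 260.88 s = 4.3480 min ≈ 4.35 min.
A positive N² confirms static stability across the interval.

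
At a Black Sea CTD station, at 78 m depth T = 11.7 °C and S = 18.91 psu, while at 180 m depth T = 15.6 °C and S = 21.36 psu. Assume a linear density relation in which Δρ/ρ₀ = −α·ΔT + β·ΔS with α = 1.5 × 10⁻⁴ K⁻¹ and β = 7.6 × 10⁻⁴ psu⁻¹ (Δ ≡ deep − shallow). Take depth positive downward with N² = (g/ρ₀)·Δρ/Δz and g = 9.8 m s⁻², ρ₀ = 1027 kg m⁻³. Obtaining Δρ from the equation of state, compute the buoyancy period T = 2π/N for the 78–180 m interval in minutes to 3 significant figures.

ΔT = +3.9 K, ΔS = +2.45 psu (deep − shallow).
Δρ/ρ₀ = −αΔT + βΔS = -5.85 × 10⁻⁴ + 1.862 × 10⁻³ = 1.277 × 10⁻³, so Δρ ≈ 1.311 kg m⁻³.
N² = (g/ρ₀)·Δρ/Δz = g·(Δρ/ρ₀)/Δz = 9.8 × 1.277 × 10⁻³ / 102 = 1.2269 × 10⁻⁴ s⁻².
N = √(1.2269 × 10⁻⁴) = 0.011077 rad s⁻¹ → T = 2π/N = 567.23 s = 9.4538 min ≈ 9.45 min.

9.45 min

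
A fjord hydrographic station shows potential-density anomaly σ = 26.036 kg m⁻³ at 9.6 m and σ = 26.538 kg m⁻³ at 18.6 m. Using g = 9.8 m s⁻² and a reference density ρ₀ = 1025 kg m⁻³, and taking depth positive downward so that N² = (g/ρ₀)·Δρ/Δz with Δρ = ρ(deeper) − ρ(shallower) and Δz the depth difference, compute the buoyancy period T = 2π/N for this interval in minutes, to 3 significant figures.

4.53 min

Δρ = 1026.538 − 1026.036 = 0.502 kg m⁻³ over Δz = 18.6 − 9.6 = 9 m.
N² = (9.8/1025) × (0.502/9) = 5.3329 × 10⁻⁴ s⁻².
N = √(5.3329 × 10⁻⁴) = 0.023093 rad s⁻¹, so T = 2π/N = 272.08 s = 4.5347 min ≈ 4.53 min.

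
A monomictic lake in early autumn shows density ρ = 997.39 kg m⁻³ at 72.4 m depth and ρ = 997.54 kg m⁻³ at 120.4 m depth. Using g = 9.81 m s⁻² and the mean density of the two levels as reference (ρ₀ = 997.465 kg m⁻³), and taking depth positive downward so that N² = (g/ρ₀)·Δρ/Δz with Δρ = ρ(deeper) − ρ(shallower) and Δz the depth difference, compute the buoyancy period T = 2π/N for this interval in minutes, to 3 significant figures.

Δρ = 997.54 − 997.39 = 0.15 kg m⁻³ over Δz = 120.4 − 72.4 = 48 m.
N² = (9.81/997.465) × (0.15/48) = 3.0734 × 10⁻⁵ s⁻².
N = √(3.0734 × 10⁻⁵) = 5.5438 × 10⁻³ rad s⁻¹, so T = 2π/N = 1.1334 × 10³ s = 18.890 min ≈ 18.9 min.
N² > 0, so the interval is statically stable.

18.9 min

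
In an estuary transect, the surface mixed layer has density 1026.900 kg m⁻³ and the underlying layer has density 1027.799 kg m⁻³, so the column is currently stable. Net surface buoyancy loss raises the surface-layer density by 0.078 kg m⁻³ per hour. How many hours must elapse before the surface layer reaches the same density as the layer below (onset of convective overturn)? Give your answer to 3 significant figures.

11.5 hours

Density deficit of the surface layer: 1027.799 − 1026.900 = 0.899 kg m⁻³.
Required change = 0.899 / 0.078 = 11.5 hours.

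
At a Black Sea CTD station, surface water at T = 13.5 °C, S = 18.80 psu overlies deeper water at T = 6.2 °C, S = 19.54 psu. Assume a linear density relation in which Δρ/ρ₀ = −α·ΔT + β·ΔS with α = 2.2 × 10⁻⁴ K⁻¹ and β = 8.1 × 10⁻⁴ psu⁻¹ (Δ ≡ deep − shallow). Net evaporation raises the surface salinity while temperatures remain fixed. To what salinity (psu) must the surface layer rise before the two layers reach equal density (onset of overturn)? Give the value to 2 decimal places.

21.52 psu

Neutral buoyancy requires −α(T_deep − T_surf) + β(S_deep − S_surf′) = 0.
S_surf′ = S_deep − (α/β)·ΔT = 19.54 − (2.2 × 10⁻⁴/8.1 × 10⁻⁴)·(-7.3) = 21.5227 psu.
Increase required: 21.5227 − 18.80 = 2.7227 psu.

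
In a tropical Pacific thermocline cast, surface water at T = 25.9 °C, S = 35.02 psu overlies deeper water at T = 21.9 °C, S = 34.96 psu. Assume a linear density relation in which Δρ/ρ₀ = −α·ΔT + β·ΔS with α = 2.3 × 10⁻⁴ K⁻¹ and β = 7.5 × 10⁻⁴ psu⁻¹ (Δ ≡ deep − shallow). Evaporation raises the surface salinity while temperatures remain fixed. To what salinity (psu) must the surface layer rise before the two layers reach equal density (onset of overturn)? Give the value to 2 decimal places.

36.19 psu

Neutral buoyancy requires −α(T_deep − T_surf) + β(S_deep − S_surf′) = 0.
S_surf′ = S_deep − (α/β)·ΔT = 34.96 − (2.3 × 10⁻⁴/7.5 × 10⁻⁴)·(-4.0) = 36.1867 psu.
Increase required: 36.1867 − 35.02 = 1.1667 psu.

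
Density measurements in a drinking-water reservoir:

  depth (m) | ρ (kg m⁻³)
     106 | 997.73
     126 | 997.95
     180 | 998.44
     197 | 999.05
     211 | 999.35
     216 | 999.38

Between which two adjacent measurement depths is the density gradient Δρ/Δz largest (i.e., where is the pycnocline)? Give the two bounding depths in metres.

180–197 m

Compute the density gradient over each adjacent pair:
  106–126 m: Δρ/Δz = 0.22/20 = 0.011 kg m⁻⁴
  126–180 m: Δρ/Δz = 0.49/54 = 9.1 × 10⁻³ kg m⁻⁴
  180–197 m: Δρ/Δz = 0.61/17 = 0.036 kg m⁻⁴
  197–211 m: Δρ/Δz = 0.30/14 = 0.021 kg m⁻⁴
  211–216 m: Δρ/Δz = 0.03/5 = 6.0 × 10⁻³ kg m⁻⁴
The largest gradient is in the 180–197 m interval — the pycnocline.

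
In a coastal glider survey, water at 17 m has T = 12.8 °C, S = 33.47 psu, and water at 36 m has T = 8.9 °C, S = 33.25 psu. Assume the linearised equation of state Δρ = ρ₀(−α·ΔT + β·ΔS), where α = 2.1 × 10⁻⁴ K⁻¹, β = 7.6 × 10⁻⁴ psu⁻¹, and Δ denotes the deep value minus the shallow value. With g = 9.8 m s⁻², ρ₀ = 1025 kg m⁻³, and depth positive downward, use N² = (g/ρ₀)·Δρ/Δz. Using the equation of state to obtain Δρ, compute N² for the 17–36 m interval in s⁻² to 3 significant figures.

ΔT = -3.9 K, ΔS = -0.22 psu (deep − shallow).
Δρ/ρ₀ = −αΔT + βΔS = 8.19 × 10⁻⁴ − 1.672 × 10⁻⁴ = 6.518 × 10⁻⁴, so Δρ ≈ 0.6681 kg m⁻³.
N² = (g/ρ₀)·Δρ/Δz = g·(Δρ/ρ₀)/Δz = 9.8 × 6.518 × 10⁻⁴ / 19 = 3.3619 × 10⁻⁴ s⁻² ≈ 3.36 × 10⁻⁴ s⁻².

3.36 × 10⁻⁴ s⁻²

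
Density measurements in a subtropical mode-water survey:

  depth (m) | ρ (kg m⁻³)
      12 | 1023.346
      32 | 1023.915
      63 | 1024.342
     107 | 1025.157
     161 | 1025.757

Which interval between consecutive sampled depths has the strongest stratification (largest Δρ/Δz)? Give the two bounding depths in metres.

Compute the density gradient over each adjacent pair:
  12–32 m: Δρ/Δz = 0.569/20 = 0.028 kg m⁻⁴
  32–63 m: Δρ/Δz = 0.427/31 = 0.014 kg m⁻⁴
  63–107 m: Δρ/Δz = 0.815/44 = 0.019 kg m⁻⁴
  107–161 m: Δρ/Δz = 0.600/54 = 0.011 kg m⁻⁴
The largest gradient is in the 12–32 m interval — the pycnocline.

12–32 m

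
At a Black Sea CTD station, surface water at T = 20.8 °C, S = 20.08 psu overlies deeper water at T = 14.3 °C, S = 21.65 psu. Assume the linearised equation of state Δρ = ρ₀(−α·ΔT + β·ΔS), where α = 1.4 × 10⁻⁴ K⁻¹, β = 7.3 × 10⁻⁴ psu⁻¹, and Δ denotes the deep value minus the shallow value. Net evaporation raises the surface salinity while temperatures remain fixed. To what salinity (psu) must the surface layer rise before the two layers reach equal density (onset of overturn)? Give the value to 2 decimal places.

Neutral buoyancy requires −α(T_deep − T_surf) + β(S_deep − S_surf′) = 0.
S_surf′ = S_deep − (α/β)·ΔT = 21.65 − (1.4 × 10⁻⁴/7.3 × 10⁻⁴)·(-6.5) = 22.8966 psu.
Increase required: 22.8966 − 20.08 = 2.8166 psu.

22.90 psu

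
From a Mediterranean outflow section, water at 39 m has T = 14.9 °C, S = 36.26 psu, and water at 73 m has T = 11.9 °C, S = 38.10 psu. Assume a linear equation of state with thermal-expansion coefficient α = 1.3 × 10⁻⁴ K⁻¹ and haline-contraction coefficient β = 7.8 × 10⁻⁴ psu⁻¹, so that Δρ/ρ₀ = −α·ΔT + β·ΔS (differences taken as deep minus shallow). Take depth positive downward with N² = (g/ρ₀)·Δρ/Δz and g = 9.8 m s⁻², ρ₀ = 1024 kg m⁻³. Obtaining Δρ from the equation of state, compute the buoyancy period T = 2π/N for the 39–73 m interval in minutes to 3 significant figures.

ΔT = -3.0 K, ΔS = +1.84 psu (deep − shallow).
Δρ/ρ₀ = −αΔT + βΔS = 3.90 × 10⁻⁴ + 1.4352 × 10⁻³ = 1.8252 × 10⁻³, so Δρ ≈ 1.869 kg m⁻³.
N² = (g/ρ₀)·Δρ/Δz = g·(Δρ/ρ₀)/Δz = 9.8 × 1.8252 × 10⁻³ / 34 = 5.2609 × 10⁻⁴ s⁻².
N = √(5.2609 × 10⁻⁴) = 0.022937 rad s⁻¹ → T = 2π/N = 273.93 s = 4.5655 min ≈ 4.57 min.

4.57 min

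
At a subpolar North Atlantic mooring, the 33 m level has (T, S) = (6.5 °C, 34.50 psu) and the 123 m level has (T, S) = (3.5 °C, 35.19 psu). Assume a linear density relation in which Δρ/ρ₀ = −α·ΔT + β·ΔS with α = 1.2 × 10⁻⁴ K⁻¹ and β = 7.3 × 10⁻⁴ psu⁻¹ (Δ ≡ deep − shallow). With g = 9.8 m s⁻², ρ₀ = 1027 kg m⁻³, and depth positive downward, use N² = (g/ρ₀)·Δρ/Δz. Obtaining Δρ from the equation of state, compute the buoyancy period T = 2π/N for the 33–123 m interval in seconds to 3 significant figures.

ΔT = -3.0 K, ΔS = +0.69 psu (deep − shallow).
Δρ/ρ₀ = −αΔT + βΔS = 3.60 × 10⁻⁴ + 5.037 × 10⁻⁴ = 8.637 × 10⁻⁴, so Δρ ≈ 0.8870 kg m⁻³.
N² = (g/ρ₀)·Δρ/Δz = g·(Δρ/ρ₀)/Δz = 9.8 × 8.637 × 10⁻⁴ / 90 = 9.4047 × 10⁻⁵ s⁻².
N = √(9.4047 × 10⁻⁵) = 9.6978 × 10⁻³ rad s⁻¹ → T = 2π/N = 647.90 s ≈ 648 s.

648 s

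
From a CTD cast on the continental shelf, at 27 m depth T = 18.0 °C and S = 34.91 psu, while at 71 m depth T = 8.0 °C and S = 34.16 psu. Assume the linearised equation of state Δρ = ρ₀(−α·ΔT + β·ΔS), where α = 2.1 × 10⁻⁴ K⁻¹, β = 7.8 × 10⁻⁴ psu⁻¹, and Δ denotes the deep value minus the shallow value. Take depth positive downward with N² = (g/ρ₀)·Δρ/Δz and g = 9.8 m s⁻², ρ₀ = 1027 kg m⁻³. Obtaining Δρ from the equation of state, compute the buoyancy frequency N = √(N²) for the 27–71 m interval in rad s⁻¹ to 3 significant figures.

ΔT = -10.0 K, ΔS = -0.75 psu (deep − shallow).
Δρ/ρ₀ = −αΔT + βΔS = 2.10 × 10⁻³ − 5.85 × 10⁻⁴ = 1.515 × 10⁻³, so Δρ ≈ 1.556 kg m⁻³.
N² = (g/ρ₀)·Δρ/Δz = g·(Δρ/ρ₀)/Δz = 9.8 × 1.515 × 10⁻³ / 44 = 3.3743 × 10⁻⁴ s⁻².
N = √(3.3743 × 10⁻⁴) = 0.018369 rad s⁻¹ ≈ 0.0184 rad s⁻¹.

0.0184 rad s⁻¹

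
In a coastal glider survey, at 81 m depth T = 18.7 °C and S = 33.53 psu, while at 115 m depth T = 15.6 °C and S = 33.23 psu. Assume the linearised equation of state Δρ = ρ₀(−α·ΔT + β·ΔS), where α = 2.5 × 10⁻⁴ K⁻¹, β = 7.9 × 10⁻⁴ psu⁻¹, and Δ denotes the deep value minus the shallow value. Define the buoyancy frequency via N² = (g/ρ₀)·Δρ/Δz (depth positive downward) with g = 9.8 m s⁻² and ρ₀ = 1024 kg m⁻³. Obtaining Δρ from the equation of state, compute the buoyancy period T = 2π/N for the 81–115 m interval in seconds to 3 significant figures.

505 s

ΔT = -3.1 K, ΔS = -0.30 psu (deep − shallow).
Δρ/ρ₀ = −αΔT + βΔS = 7.75 × 10⁻⁴ − 2.37 × 10⁻⁴ = 5.38 × 10⁻⁴, so Δρ ≈ 0.5509 kg m⁻³.
N² = (g/ρ₀)·Δρ/Δz = g·(Δρ/ρ₀)/Δz = 9.8 × 5.38 × 10⁻⁴ / 34 = 1.5507 × 10⁻⁴ s⁻².
N = √(1.5507 × 10⁻⁴) = 0.012453 rad s⁻¹ → T = 2π/N = 504.55 s ≈ 505 s.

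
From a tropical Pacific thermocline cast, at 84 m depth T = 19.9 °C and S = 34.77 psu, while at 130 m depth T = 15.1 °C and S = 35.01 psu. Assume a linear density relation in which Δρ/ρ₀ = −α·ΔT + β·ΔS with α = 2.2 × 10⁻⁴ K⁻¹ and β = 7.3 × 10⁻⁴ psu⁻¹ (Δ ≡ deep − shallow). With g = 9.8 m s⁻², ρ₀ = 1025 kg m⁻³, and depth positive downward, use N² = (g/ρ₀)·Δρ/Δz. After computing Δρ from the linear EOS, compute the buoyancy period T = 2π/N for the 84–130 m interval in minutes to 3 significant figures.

6.47 min

ΔT = -4.8 K, ΔS = +0.24 psu (deep − shallow).
Δρ/ρ₀ = −αΔT + βΔS = 1.056 × 10⁻³ + 1.752 × 10⁻⁴ = 1.2312 × 10⁻³, so Δρ ≈ 1.262 kg m⁻³.
N² = (g/ρ₀)·Δρ/Δz = g·(Δρ/ρ₀)/Δz = 9.8 × 1.2312 × 10⁻³ / 46 = 2.6230 × 10⁻⁴ s⁻².
N = √(2.6230 × 10⁻⁴) = 0.016196 rad s⁻¹ → T = 2π/N = 387.95 s = 6.4658 min ≈ 6.47 min.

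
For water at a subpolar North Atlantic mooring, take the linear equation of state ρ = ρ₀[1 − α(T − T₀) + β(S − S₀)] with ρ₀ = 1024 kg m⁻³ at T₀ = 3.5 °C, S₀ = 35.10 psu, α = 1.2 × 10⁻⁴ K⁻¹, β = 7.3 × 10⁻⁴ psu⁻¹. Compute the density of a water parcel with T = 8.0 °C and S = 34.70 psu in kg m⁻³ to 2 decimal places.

T − T₀ = +4.5 K, S − S₀ = -0.40 psu.
Bracket = 1 − α·(+4.5) + β·(-0.40) = 1 + (-8.32 × 10⁻⁴) = 0.9991680.
ρ = 1024 × 0.9991680 = 1023.15 kg m⁻³.

1023.15 kg m⁻³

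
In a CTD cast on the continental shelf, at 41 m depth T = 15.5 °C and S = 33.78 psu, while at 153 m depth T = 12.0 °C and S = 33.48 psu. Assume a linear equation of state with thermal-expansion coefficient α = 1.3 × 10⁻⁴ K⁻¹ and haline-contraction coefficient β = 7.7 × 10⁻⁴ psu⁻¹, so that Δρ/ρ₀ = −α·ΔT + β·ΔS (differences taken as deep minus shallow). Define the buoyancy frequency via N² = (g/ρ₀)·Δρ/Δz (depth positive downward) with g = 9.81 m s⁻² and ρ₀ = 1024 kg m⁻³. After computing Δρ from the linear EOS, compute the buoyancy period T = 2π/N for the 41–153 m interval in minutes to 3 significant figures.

ΔT = -3.5 K, ΔS = -0.30 psu (deep − shallow).
Δρ/ρ₀ = −αΔT + βΔS = 4.55 × 10⁻⁴ − 2.31 × 10⁻⁴ = 2.24 × 10⁻⁴, so Δρ ≈ 0.2294 kg m⁻³.
N² = (g/ρ₀)·Δρ/Δz = g·(Δρ/ρ₀)/Δz = 9.81 × 2.24 × 10⁻⁴ / 112 = 1.9620 × 10⁻⁵ s⁻².
N = √(1.9620 × 10⁻⁵) = 4.4294 × 10⁻³ rad s⁻¹ → T = 2π/N = 1.4185 × 10³ s = 23.642 min ≈ 23.6 min.

23.6 min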